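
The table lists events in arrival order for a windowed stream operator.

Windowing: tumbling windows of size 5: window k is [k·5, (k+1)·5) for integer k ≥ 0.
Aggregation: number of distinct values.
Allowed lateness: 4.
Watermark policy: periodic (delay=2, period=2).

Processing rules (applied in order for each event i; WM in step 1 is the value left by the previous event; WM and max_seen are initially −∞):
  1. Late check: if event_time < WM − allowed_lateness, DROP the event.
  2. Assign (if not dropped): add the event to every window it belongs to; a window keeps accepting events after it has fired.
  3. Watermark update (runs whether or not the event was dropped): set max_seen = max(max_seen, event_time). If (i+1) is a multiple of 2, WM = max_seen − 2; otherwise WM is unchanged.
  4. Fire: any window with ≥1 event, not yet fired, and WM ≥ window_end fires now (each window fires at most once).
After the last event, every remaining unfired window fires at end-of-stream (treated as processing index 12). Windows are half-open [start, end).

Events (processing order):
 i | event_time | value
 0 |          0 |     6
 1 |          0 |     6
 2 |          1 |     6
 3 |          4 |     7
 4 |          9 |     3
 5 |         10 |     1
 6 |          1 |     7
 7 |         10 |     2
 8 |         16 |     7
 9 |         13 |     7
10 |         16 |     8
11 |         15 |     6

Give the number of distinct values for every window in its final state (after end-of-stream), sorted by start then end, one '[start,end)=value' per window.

i=0 t=0 v=6: → [0,5); WM=−∞
i=1 t=0 v=6: → [0,5); WM=-2
i=2 t=1 v=6: → [0,5); WM=-2
i=3 t=4 v=7: → [0,5); WM=2
i=4 t=9 v=3: → [5,10); WM=2
i=5 t=10 v=1: → [10,15); WM=8; [0,5) fires=2
i=6 t=1 v=7: DROP (t<8-4); WM=8
i=7 t=10 v=2: → [10,15); WM=8
i=8 t=16 v=7: → [15,20); WM=8
i=9 t=13 v=7: → [10,15); WM=14; [5,10) fires=1
i=10 t=16 v=8: → [15,20); WM=14
i=11 t=15 v=6: → [15,20); WM=14

[0,5)=2 [5,10)=1 [10,15)=3 [15,20)=3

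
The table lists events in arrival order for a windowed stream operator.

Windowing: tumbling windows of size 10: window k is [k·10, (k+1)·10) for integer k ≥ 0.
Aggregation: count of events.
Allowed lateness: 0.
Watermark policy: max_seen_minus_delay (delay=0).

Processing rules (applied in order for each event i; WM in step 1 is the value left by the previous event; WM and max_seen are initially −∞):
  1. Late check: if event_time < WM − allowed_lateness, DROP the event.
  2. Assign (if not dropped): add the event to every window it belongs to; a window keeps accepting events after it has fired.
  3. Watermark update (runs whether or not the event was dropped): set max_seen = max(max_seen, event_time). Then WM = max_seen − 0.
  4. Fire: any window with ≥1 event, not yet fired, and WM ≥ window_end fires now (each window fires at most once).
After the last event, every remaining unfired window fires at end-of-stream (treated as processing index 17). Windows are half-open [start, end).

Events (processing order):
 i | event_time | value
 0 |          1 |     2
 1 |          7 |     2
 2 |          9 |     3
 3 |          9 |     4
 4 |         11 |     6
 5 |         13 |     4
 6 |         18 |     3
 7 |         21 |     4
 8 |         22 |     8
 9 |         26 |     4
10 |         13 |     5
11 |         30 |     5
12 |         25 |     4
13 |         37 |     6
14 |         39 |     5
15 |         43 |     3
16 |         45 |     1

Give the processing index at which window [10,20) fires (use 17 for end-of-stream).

7

i=0 t=1 v=2: → [0,10); WM=1
i=1 t=7 v=2: → [0,10); WM=7
i=2 t=9 v=3: → [0,10); WM=9
i=3 t=9 v=4: → [0,10); WM=9
i=4 t=11 v=6: → [10,20); WM=11; [0,10) fires=4
i=5 t=13 v=4: → [10,20); WM=13
i=6 t=18 v=3: → [10,20); WM=18
i=7 t=21 v=4: → [20,30); WM=21; [10,20) fires=3
i=8 t=22 v=8: → [20,30); WM=22
i=9 t=26 v=4: → [20,30); WM=26
i=10 t=13 v=5: DROP (t<26-0); WM=26
i=11 t=30 v=5: → [30,40); WM=30; [20,30) fires=3
i=12 t=25 v=4: DROP (t<30-0); WM=30
i=13 t=37 v=6: → [30,40); WM=37
i=14 t=39 v=5: → [30,40); WM=39
i=15 t=43 v=3: → [40,50); WM=43; [30,40) fires=3
i=16 t=45 v=1: → [40,50); WM=45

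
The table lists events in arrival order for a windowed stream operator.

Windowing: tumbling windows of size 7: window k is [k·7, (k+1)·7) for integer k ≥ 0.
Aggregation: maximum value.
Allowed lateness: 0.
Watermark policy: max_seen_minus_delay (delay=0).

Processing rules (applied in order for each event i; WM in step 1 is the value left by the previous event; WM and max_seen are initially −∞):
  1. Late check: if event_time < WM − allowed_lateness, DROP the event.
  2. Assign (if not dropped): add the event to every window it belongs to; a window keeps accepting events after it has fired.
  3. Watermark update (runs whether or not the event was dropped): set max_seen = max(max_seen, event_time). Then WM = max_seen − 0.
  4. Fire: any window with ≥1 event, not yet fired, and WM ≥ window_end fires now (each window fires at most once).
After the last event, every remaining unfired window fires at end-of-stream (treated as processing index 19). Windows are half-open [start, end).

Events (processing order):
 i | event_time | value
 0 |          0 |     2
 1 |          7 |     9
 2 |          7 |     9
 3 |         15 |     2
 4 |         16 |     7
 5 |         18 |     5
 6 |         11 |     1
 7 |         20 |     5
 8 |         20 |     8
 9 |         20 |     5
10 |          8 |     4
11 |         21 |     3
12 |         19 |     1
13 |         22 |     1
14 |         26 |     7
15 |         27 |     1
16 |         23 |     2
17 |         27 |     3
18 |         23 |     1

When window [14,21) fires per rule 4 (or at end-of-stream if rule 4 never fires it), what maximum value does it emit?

i=0 t=0 v=2: → [0,7); WM=0
i=1 t=7 v=9: → [7,14); WM=7; [0,7) fires=2
i=2 t=7 v=9: → [7,14); WM=7
i=3 t=15 v=2: → [14,21); WM=15; [7,14) fires=9
i=4 t=16 v=7: → [14,21); WM=16
i=5 t=18 v=5: → [14,21); WM=18
i=6 t=11 v=1: DROP (t<18-0); WM=18
i=7 t=20 v=5: → [14,21); WM=20
i=8 t=20 v=8: → [14,21); WM=20
i=9 t=20 v=5: → [14,21); WM=20
i=10 t=8 v=4: DROP (t<20-0); WM=20
i=11 t=21 v=3: → [21,28); WM=21; [14,21) fires=8
i=12 t=19 v=1: DROP (t<21-0); WM=21
i=13 t=22 v=1: → [21,28); WM=22
i=14 t=26 v=7: → [21,28); WM=26
i=15 t=27 v=1: → [21,28); WM=27
i=16 t=23 v=2: DROP (t<27-0); WM=27
i=17 t=27 v=3: → [21,28); WM=27
i=18 t=23 v=1: DROP (t<27-0); WM=27

8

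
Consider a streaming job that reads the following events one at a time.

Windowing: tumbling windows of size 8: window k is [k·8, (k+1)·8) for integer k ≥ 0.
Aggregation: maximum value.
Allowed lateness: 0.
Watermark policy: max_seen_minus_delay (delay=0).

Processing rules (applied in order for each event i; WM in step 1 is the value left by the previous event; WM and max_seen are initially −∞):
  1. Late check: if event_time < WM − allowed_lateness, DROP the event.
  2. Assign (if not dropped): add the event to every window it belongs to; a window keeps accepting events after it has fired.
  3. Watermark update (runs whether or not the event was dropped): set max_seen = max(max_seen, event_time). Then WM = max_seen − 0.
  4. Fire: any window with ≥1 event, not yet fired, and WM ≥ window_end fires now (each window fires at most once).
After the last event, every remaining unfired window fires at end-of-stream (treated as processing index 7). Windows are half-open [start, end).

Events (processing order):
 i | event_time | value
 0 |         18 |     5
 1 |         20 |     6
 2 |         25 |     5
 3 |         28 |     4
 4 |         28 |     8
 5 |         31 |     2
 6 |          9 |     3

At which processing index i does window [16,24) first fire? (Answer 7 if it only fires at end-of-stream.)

i=0 t=18 v=5: → [16,24); WM=18
i=1 t=20 v=6: → [16,24); WM=20
i=2 t=25 v=5: → [24,32); WM=25; [16,24) fires=6
i=3 t=28 v=4: → [24,32); WM=28
i=4 t=28 v=8: → [24,32); WM=28
i=5 t=31 v=2: → [24,32); WM=31
i=6 t=9 v=3: DROP (t<31-0); WM=31

2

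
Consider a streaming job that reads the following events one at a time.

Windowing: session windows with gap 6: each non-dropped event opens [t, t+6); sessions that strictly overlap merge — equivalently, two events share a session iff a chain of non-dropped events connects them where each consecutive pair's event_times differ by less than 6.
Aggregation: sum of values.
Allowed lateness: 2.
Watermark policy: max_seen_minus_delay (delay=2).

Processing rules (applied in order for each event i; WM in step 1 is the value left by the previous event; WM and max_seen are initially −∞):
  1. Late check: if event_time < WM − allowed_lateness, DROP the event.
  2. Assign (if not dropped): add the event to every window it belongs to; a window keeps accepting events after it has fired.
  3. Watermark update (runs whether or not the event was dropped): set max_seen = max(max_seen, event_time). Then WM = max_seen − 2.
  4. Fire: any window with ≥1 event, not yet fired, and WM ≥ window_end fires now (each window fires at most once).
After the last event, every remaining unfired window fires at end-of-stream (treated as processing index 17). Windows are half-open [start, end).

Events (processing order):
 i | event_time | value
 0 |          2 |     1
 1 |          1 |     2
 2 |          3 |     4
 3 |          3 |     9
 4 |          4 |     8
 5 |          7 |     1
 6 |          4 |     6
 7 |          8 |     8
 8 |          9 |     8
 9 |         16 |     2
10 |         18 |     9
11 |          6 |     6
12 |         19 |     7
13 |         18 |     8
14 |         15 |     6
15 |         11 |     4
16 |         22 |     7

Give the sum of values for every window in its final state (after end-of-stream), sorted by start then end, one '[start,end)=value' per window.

[1,15)=47 [15,28)=39

i=0 t=2 v=1: → [2,8); WM=0
i=1 t=1 v=2: → [1,8); WM=0
i=2 t=3 v=4: → [1,9); WM=1
i=3 t=3 v=9: → [1,9); WM=1
i=4 t=4 v=8: → [1,10); WM=2
i=5 t=7 v=1: → [1,13); WM=5
i=6 t=4 v=6: → [1,13); WM=5
i=7 t=8 v=8: → [1,14); WM=6
i=8 t=9 v=8: → [1,15); WM=7
i=9 t=16 v=2: → [16,22); WM=14
i=10 t=18 v=9: → [16,24); WM=16
i=11 t=6 v=6: DROP (t<16-2); WM=16
i=12 t=19 v=7: → [16,25); WM=17
i=13 t=18 v=8: → [16,25); WM=17
i=14 t=15 v=6: → [15,25); WM=17
i=15 t=11 v=4: DROP (t<17-2); WM=17
i=16 t=22 v=7: → [15,28); WM=20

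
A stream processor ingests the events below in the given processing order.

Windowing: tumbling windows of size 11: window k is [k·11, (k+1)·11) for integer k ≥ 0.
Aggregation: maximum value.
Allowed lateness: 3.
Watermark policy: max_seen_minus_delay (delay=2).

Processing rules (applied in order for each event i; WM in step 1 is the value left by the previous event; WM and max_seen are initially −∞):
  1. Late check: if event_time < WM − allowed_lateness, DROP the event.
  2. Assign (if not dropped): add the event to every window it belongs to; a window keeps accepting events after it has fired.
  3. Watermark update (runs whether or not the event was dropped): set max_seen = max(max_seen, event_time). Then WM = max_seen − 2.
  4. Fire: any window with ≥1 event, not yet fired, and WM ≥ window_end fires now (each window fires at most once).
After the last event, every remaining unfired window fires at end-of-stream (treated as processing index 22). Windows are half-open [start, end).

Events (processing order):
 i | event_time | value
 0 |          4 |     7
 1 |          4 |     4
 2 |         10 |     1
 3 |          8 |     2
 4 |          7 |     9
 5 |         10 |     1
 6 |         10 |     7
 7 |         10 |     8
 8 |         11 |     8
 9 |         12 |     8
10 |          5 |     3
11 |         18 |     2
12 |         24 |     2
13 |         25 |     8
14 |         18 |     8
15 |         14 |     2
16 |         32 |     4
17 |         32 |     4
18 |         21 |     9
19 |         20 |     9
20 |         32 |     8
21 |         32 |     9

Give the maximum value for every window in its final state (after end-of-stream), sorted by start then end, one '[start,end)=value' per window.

i=0 t=4 v=7: → [0,11); WM=2
i=1 t=4 v=4: → [0,11); WM=2
i=2 t=10 v=1: → [0,11); WM=8
i=3 t=8 v=2: → [0,11); WM=8
i=4 t=7 v=9: → [0,11); WM=8
i=5 t=10 v=1: → [0,11); WM=8
i=6 t=10 v=7: → [0,11); WM=8
i=7 t=10 v=8: → [0,11); WM=8
i=8 t=11 v=8: → [11,22); WM=9
i=9 t=12 v=8: → [11,22); WM=10
i=10 t=5 v=3: DROP (t<10-3); WM=10
i=11 t=18 v=2: → [11,22); WM=16; [0,11) fires=9
i=12 t=24 v=2: → [22,33); WM=22; [11,22) fires=8
i=13 t=25 v=8: → [22,33); WM=23
i=14 t=18 v=8: DROP (t<23-3); WM=23
i=15 t=14 v=2: DROP (t<23-3); WM=23
i=16 t=32 v=4: → [22,33); WM=30
i=17 t=32 v=4: → [22,33); WM=30
i=18 t=21 v=9: DROP (t<30-3); WM=30
i=19 t=20 v=9: DROP (t<30-3); WM=30
i=20 t=32 v=8: → [22,33); WM=30
i=21 t=32 v=9: → [22,33); WM=30

[0,11)=9 [11,22)=8 [22,33)=9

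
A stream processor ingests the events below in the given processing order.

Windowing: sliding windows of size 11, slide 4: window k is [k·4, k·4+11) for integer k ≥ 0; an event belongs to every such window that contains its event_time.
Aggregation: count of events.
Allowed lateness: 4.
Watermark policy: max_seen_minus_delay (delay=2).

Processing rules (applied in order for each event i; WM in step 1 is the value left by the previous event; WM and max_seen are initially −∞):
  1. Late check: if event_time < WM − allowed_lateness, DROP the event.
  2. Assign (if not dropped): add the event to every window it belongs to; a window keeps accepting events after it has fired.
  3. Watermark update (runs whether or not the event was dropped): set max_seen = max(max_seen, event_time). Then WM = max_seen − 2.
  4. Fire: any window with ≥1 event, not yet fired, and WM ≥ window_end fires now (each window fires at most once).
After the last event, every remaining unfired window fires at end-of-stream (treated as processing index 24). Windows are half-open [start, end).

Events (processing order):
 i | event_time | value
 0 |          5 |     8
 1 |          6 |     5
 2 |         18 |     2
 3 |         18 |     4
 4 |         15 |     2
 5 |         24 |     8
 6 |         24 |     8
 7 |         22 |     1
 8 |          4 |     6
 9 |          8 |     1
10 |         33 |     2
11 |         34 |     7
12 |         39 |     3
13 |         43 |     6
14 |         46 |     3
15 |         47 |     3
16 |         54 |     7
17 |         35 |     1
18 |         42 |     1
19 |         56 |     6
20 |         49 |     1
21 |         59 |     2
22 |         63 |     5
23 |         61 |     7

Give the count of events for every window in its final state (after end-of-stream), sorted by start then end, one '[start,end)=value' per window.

i=0 t=5 v=8: → [4,15),[0,11); WM=3
i=1 t=6 v=5: → [4,15),[0,11); WM=4
i=2 t=18 v=2: → [16,27),[12,23),[8,19); WM=16; [0,11) fires=2 [4,15) fires=2
i=3 t=18 v=4: → [16,27),[12,23),[8,19); WM=16
i=4 t=15 v=2: → [12,23),[8,19); WM=16
i=5 t=24 v=8: → [24,35),[20,31),[16,27); WM=22; [8,19) fires=3
i=6 t=24 v=8: → [24,35),[20,31),[16,27); WM=22
i=7 t=22 v=1: → [20,31),[16,27),[12,23); WM=22
i=8 t=4 v=6: DROP (t<22-4); WM=22
i=9 t=8 v=1: DROP (t<22-4); WM=22
i=10 t=33 v=2: → [32,43),[28,39),[24,35); WM=31; [12,23) fires=4 [16,27) fires=5 [20,31) fires=3
i=11 t=34 v=7: → [32,43),[28,39),[24,35); WM=32
i=12 t=39 v=3: → [36,47),[32,43); WM=37; [24,35) fires=4
i=13 t=43 v=6: → [40,51),[36,47); WM=41; [28,39) fires=2
i=14 t=46 v=3: → [44,55),[40,51),[36,47); WM=44; [32,43) fires=3
i=15 t=47 v=3: → [44,55),[40,51); WM=45
i=16 t=54 v=7: → [52,63),[48,59),[44,55); WM=52; [36,47) fires=3 [40,51) fires=3
i=17 t=35 v=1: DROP (t<52-4); WM=52
i=18 t=42 v=1: DROP (t<52-4); WM=52
i=19 t=56 v=6: → [56,67),[52,63),[48,59); WM=54
i=20 t=49 v=1: DROP (t<54-4); WM=54
i=21 t=59 v=2: → [56,67),[52,63); WM=57; [44,55) fires=3
i=22 t=63 v=5: → [60,71),[56,67); WM=61; [48,59) fires=2
i=23 t=61 v=7: → [60,71),[56,67),[52,63); WM=61

[0,11)=2 [4,15)=2 [8,19)=3 [12,23)=4 [16,27)=5 [20,31)=3 [24,35)=4 [28,39)=2 [32,43)=3 [36,47)=3 [40,51)=3 [44,55)=3 [48,59)=2 [52,63)=4 [56,67)=4 [60,71)=2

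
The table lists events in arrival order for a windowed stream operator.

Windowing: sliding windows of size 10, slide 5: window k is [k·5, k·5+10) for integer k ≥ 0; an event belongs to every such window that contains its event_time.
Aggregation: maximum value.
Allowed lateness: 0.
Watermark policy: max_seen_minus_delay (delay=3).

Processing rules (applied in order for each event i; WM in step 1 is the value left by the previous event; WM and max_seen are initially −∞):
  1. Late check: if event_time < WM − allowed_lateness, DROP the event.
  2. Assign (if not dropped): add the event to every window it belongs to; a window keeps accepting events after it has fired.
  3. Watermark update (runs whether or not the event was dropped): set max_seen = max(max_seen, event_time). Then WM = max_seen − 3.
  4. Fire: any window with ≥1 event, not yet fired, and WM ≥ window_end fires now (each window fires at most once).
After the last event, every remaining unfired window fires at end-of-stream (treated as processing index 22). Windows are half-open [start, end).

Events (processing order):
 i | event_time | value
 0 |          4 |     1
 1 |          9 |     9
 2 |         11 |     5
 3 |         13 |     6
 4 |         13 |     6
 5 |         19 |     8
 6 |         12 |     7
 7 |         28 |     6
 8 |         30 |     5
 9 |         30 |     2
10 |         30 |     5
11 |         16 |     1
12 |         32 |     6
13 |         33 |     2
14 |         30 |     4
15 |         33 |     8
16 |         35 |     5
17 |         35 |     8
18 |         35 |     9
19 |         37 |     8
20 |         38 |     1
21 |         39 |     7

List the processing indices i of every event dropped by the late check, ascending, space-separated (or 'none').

i=0 t=4 v=1: → [0,10); WM=1
i=1 t=9 v=9: → [5,15),[0,10); WM=6
i=2 t=11 v=5: → [10,20),[5,15); WM=8
i=3 t=13 v=6: → [10,20),[5,15); WM=10; [0,10) fires=9
i=4 t=13 v=6: → [10,20),[5,15); WM=10
i=5 t=19 v=8: → [15,25),[10,20); WM=16; [5,15) fires=9
i=6 t=12 v=7: DROP (t<16-0); WM=16
i=7 t=28 v=6: → [25,35),[20,30); WM=25; [10,20) fires=8 [15,25) fires=8
i=8 t=30 v=5: → [30,40),[25,35); WM=27
i=9 t=30 v=2: → [30,40),[25,35); WM=27
i=10 t=30 v=5: → [30,40),[25,35); WM=27
i=11 t=16 v=1: DROP (t<27-0); WM=27
i=12 t=32 v=6: → [30,40),[25,35); WM=29
i=13 t=33 v=2: → [30,40),[25,35); WM=30; [20,30) fires=6
i=14 t=30 v=4: → [30,40),[25,35); WM=30
i=15 t=33 v=8: → [30,40),[25,35); WM=30
i=16 t=35 v=5: → [35,45),[30,40); WM=32
i=17 t=35 v=8: → [35,45),[30,40); WM=32
i=18 t=35 v=9: → [35,45),[30,40); WM=32
i=19 t=37 v=8: → [35,45),[30,40); WM=34
i=20 t=38 v=1: → [35,45),[30,40); WM=35; [25,35) fires=8
i=21 t=39 v=7: → [35,45),[30,40); WM=36

6 11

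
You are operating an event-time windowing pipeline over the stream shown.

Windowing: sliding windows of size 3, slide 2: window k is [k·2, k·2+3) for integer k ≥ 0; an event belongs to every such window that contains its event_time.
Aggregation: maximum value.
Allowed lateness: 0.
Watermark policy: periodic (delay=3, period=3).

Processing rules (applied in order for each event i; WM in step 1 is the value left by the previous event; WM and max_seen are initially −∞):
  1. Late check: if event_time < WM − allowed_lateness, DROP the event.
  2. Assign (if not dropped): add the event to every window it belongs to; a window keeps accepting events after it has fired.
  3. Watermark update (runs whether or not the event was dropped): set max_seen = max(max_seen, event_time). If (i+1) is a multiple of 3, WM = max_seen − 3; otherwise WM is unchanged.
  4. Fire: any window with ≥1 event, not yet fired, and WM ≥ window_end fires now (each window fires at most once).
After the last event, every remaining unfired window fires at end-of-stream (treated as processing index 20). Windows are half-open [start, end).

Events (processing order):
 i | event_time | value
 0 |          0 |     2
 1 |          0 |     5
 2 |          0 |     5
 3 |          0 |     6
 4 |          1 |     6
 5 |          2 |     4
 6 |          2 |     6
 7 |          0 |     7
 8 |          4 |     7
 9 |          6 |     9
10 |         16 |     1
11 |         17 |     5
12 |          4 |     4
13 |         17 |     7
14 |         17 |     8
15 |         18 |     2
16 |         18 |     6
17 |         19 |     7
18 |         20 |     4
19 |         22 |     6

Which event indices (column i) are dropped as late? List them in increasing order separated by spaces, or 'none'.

12

i=0 t=0 v=2: → [0,3); WM=−∞
i=1 t=0 v=5: → [0,3); WM=−∞
i=2 t=0 v=5: → [0,3); WM=-3
i=3 t=0 v=6: → [0,3); WM=-3
i=4 t=1 v=6: → [0,3); WM=-3
i=5 t=2 v=4: → [2,5),[0,3); WM=-1
i=6 t=2 v=6: → [2,5),[0,3); WM=-1
i=7 t=0 v=7: → [0,3); WM=-1
i=8 t=4 v=7: → [4,7),[2,5); WM=1
i=9 t=6 v=9: → [6,9),[4,7); WM=1
i=10 t=16 v=1: → [16,19),[14,17); WM=1
i=11 t=17 v=5: → [16,19); WM=14; [0,3) fires=7 [2,5) fires=7 [4,7) fires=9 [6,9) fires=9
i=12 t=4 v=4: DROP (t<14-0); WM=14
i=13 t=17 v=7: → [16,19); WM=14
i=14 t=17 v=8: → [16,19); WM=14
i=15 t=18 v=2: → [18,21),[16,19); WM=14
i=16 t=18 v=6: → [18,21),[16,19); WM=14
i=17 t=19 v=7: → [18,21); WM=16
i=18 t=20 v=4: → [20,23),[18,21); WM=16
i=19 t=22 v=6: → [22,25),[20,23); WM=16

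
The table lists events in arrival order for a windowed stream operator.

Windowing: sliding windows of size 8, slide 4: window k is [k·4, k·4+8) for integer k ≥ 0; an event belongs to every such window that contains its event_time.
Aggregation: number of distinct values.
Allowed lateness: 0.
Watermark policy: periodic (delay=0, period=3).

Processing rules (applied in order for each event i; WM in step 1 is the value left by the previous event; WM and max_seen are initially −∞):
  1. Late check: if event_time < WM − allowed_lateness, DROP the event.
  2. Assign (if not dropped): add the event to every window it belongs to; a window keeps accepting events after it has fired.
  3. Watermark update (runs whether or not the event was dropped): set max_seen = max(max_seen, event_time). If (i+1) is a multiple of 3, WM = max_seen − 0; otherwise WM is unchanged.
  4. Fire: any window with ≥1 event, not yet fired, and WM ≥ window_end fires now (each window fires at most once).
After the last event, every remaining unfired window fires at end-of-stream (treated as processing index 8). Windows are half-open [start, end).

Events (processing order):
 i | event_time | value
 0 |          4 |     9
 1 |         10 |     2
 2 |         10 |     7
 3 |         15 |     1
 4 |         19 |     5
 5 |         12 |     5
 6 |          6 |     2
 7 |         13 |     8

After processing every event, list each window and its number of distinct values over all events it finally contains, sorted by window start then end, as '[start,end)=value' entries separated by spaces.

i=0 t=4 v=9: → [4,12),[0,8); WM=−∞
i=1 t=10 v=2: → [8,16),[4,12); WM=−∞
i=2 t=10 v=7: → [8,16),[4,12); WM=10; [0,8) fires=1
i=3 t=15 v=1: → [12,20),[8,16); WM=10
i=4 t=19 v=5: → [16,24),[12,20); WM=10
i=5 t=12 v=5: → [12,20),[8,16); WM=19; [4,12) fires=3 [8,16) fires=4
i=6 t=6 v=2: DROP (t<19-0); WM=19
i=7 t=13 v=8: DROP (t<19-0); WM=19

[0,8)=1 [4,12)=3 [8,16)=4 [12,20)=2 [16,24)=1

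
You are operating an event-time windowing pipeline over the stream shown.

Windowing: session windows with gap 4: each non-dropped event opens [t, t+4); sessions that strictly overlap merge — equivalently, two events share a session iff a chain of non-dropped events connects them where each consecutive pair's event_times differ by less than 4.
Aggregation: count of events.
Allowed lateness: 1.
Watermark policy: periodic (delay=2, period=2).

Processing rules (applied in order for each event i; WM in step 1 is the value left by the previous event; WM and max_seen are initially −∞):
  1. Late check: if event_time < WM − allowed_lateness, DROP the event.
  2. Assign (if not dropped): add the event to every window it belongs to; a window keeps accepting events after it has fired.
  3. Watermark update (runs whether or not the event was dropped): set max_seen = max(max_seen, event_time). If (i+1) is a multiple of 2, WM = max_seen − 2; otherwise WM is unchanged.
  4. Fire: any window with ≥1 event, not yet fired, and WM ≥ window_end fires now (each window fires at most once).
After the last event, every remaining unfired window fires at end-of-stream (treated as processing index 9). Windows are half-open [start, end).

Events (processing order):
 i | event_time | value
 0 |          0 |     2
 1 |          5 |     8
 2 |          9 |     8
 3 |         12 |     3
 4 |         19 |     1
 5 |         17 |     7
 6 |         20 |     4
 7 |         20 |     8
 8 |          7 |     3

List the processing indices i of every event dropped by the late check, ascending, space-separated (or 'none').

8

i=0 t=0 v=2: → [0,4); WM=−∞
i=1 t=5 v=8: → [5,9); WM=3
i=2 t=9 v=8: → [9,13); WM=3
i=3 t=12 v=3: → [9,16); WM=10
i=4 t=19 v=1: → [19,23); WM=10
i=5 t=17 v=7: → [17,23); WM=17
i=6 t=20 v=4: → [17,24); WM=17
i=7 t=20 v=8: → [17,24); WM=18
i=8 t=7 v=3: DROP (t<18-1); WM=18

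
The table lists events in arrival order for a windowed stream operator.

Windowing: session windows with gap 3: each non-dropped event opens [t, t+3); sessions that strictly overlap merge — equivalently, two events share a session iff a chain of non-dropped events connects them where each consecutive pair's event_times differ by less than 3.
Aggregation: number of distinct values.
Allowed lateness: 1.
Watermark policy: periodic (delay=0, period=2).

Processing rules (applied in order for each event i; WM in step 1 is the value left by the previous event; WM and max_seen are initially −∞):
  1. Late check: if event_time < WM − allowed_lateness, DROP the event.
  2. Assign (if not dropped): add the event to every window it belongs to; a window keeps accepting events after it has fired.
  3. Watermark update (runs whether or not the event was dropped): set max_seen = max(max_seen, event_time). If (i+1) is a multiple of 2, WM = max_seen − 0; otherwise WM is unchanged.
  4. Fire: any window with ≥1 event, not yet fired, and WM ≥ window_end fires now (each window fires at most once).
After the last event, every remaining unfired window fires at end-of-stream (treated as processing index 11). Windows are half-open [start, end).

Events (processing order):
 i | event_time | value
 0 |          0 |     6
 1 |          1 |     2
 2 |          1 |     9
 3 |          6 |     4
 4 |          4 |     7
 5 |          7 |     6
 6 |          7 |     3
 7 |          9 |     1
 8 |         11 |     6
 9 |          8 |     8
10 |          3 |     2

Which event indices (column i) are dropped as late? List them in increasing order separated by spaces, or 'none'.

i=0 t=0 v=6: → [0,3); WM=−∞
i=1 t=1 v=2: → [0,4); WM=1
i=2 t=1 v=9: → [0,4); WM=1
i=3 t=6 v=4: → [6,9); WM=6
i=4 t=4 v=7: DROP (t<6-1); WM=6
i=5 t=7 v=6: → [6,10); WM=7
i=6 t=7 v=3: → [6,10); WM=7
i=7 t=9 v=1: → [6,12); WM=9
i=8 t=11 v=6: → [6,14); WM=9
i=9 t=8 v=8: → [6,14); WM=11
i=10 t=3 v=2: DROP (t<11-1); WM=11

4 10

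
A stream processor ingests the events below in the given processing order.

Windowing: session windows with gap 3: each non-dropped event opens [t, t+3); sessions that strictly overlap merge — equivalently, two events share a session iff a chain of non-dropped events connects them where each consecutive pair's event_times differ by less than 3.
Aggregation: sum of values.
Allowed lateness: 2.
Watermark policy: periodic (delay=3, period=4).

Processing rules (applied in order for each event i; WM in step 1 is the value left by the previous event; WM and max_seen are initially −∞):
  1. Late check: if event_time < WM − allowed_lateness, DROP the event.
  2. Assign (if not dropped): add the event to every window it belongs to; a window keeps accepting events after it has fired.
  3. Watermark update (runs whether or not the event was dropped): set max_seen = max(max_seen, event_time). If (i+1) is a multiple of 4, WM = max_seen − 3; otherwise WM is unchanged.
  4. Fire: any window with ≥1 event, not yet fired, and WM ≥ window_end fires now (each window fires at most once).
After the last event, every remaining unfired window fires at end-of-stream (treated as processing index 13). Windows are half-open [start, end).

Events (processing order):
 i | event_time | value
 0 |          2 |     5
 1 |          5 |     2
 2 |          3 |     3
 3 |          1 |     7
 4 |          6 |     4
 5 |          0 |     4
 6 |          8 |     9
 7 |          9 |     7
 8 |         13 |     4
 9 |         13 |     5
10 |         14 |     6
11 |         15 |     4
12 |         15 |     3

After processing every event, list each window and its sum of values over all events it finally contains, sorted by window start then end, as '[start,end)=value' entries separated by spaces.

[0,12)=41 [13,18)=22

i=0 t=2 v=5: → [2,5); WM=−∞
i=1 t=5 v=2: → [5,8); WM=−∞
i=2 t=3 v=3: → [2,8); WM=−∞
i=3 t=1 v=7: → [1,8); WM=2
i=4 t=6 v=4: → [1,9); WM=2
i=5 t=0 v=4: → [0,9); WM=2
i=6 t=8 v=9: → [0,11); WM=2
i=7 t=9 v=7: → [0,12); WM=6
i=8 t=13 v=4: → [13,16); WM=6
i=9 t=13 v=5: → [13,16); WM=6
i=10 t=14 v=6: → [13,17); WM=6
i=11 t=15 v=4: → [13,18); WM=12
i=12 t=15 v=3: → [13,18); WM=12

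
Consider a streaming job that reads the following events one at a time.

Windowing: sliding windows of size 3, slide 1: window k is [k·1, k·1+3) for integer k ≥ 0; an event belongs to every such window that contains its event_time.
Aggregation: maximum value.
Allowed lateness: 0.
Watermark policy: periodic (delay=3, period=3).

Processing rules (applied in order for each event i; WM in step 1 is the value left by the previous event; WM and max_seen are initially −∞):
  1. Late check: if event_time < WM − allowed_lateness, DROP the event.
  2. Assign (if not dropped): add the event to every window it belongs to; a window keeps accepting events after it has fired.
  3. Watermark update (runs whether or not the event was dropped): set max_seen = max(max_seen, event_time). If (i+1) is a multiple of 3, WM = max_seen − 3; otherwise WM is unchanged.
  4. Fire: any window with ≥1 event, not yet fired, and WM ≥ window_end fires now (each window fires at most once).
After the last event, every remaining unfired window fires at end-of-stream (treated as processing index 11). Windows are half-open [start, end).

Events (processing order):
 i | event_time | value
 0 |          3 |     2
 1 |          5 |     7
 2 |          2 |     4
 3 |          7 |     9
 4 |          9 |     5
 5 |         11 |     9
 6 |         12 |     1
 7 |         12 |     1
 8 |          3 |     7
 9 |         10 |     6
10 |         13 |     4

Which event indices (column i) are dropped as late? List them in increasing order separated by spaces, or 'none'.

8

i=0 t=3 v=2: → [3,6),[2,5),[1,4); WM=−∞
i=1 t=5 v=7: → [5,8),[4,7),[3,6); WM=−∞
i=2 t=2 v=4: → [2,5),[1,4),[0,3); WM=2
i=3 t=7 v=9: → [7,10),[6,9),[5,8); WM=2
i=4 t=9 v=5: → [9,12),[8,11),[7,10); WM=2
i=5 t=11 v=9: → [11,14),[10,13),[9,12); WM=8; [0,3) fires=4 [1,4) fires=4 [2,5) fires=4 [3,6) fires=7 [4,7) fires=7 [5,8) fires=9
i=6 t=12 v=1: → [12,15),[11,14),[10,13); WM=8
i=7 t=12 v=1: → [12,15),[11,14),[10,13); WM=8
i=8 t=3 v=7: DROP (t<8-0); WM=9; [6,9) fires=9
i=9 t=10 v=6: → [10,13),[9,12),[8,11); WM=9
i=10 t=13 v=4: → [13,16),[12,15),[11,14); WM=9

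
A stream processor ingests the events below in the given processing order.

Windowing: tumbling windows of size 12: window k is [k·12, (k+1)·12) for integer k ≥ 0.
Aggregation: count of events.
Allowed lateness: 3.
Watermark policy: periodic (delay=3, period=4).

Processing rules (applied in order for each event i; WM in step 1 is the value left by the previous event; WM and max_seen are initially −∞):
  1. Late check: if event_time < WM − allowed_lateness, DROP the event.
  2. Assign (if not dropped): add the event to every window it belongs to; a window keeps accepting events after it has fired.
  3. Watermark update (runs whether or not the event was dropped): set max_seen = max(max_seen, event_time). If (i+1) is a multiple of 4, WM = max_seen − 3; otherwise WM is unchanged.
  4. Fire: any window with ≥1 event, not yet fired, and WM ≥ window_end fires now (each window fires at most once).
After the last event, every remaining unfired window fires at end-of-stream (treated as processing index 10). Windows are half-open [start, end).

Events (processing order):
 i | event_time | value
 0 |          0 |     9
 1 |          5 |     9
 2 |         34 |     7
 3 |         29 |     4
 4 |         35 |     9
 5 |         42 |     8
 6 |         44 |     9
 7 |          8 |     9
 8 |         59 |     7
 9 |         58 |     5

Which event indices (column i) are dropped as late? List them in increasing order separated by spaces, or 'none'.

i=0 t=0 v=9: → [0,12); WM=−∞
i=1 t=5 v=9: → [0,12); WM=−∞
i=2 t=34 v=7: → [24,36); WM=−∞
i=3 t=29 v=4: → [24,36); WM=31; [0,12) fires=2
i=4 t=35 v=9: → [24,36); WM=31
i=5 t=42 v=8: → [36,48); WM=31
i=6 t=44 v=9: → [36,48); WM=31
i=7 t=8 v=9: DROP (t<31-3); WM=41; [24,36) fires=3
i=8 t=59 v=7: → [48,60); WM=41
i=9 t=58 v=5: → [48,60); WM=41

7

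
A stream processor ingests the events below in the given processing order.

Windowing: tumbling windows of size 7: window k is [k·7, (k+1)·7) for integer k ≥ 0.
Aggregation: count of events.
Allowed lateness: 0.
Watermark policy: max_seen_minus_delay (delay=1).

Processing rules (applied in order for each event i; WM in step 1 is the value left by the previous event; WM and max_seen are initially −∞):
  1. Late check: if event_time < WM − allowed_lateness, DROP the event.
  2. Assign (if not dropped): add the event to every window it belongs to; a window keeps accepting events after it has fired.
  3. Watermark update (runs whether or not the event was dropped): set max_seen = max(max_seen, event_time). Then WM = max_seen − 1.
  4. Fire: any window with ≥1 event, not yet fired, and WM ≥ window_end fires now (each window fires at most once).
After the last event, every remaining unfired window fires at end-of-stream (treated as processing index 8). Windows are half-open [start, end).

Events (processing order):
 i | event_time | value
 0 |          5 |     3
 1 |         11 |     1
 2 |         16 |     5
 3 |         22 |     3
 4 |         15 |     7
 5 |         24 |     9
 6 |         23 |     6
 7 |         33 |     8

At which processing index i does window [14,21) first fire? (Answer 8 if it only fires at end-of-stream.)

i=0 t=5 v=3: → [0,7); WM=4
i=1 t=11 v=1: → [7,14); WM=10; [0,7) fires=1
i=2 t=16 v=5: → [14,21); WM=15; [7,14) fires=1
i=3 t=22 v=3: → [21,28); WM=21; [14,21) fires=1
i=4 t=15 v=7: DROP (t<21-0); WM=21
i=5 t=24 v=9: → [21,28); WM=23
i=6 t=23 v=6: → [21,28); WM=23
i=7 t=33 v=8: → [28,35); WM=32; [21,28) fires=3

3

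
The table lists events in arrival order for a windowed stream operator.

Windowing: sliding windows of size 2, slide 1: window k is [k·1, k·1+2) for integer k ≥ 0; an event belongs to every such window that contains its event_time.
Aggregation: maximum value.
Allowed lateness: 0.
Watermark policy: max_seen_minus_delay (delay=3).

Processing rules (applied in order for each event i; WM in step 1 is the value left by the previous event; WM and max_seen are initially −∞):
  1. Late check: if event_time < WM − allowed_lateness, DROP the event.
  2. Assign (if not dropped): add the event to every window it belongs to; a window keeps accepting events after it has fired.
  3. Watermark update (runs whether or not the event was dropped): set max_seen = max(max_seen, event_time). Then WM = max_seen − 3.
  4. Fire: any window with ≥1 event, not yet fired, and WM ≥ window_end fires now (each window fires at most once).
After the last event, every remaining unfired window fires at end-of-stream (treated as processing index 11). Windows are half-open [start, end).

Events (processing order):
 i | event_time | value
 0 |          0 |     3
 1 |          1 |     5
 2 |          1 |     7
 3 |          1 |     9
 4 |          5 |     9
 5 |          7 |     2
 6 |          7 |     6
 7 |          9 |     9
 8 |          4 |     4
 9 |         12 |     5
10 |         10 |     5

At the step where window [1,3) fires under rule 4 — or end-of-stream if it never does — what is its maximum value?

9

i=0 t=0 v=3: → [0,2); WM=-3
i=1 t=1 v=5: → [1,3),[0,2); WM=-2
i=2 t=1 v=7: → [1,3),[0,2); WM=-2
i=3 t=1 v=9: → [1,3),[0,2); WM=-2
i=4 t=5 v=9: → [5,7),[4,6); WM=2; [0,2) fires=9
i=5 t=7 v=2: → [7,9),[6,8); WM=4; [1,3) fires=9
i=6 t=7 v=6: → [7,9),[6,8); WM=4
i=7 t=9 v=9: → [9,11),[8,10); WM=6; [4,6) fires=9
i=8 t=4 v=4: DROP (t<6-0); WM=6
i=9 t=12 v=5: → [12,14),[11,13); WM=9; [5,7) fires=9 [6,8) fires=6 [7,9) fires=6
i=10 t=10 v=5: → [10,12),[9,11); WM=9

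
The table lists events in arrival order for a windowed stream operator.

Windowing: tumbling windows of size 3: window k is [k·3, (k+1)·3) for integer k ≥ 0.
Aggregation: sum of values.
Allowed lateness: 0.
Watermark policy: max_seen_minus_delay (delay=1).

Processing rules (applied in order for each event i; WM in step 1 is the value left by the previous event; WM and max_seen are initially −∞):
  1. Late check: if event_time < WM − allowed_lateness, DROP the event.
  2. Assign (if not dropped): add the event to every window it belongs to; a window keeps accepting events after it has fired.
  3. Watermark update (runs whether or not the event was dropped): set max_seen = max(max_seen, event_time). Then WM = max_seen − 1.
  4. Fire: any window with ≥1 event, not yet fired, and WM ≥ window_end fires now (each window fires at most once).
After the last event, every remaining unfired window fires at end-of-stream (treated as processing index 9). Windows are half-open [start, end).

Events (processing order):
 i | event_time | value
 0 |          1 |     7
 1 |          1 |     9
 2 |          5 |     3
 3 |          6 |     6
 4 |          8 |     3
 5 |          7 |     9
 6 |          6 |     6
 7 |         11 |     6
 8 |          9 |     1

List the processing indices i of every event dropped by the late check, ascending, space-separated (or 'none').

i=0 t=1 v=7: → [0,3); WM=0
i=1 t=1 v=9: → [0,3); WM=0
i=2 t=5 v=3: → [3,6); WM=4; [0,3) fires=16
i=3 t=6 v=6: → [6,9); WM=5
i=4 t=8 v=3: → [6,9); WM=7; [3,6) fires=3
i=5 t=7 v=9: → [6,9); WM=7
i=6 t=6 v=6: DROP (t<7-0); WM=7
i=7 t=11 v=6: → [9,12); WM=10; [6,9) fires=18
i=8 t=9 v=1: DROP (t<10-0); WM=10

6 8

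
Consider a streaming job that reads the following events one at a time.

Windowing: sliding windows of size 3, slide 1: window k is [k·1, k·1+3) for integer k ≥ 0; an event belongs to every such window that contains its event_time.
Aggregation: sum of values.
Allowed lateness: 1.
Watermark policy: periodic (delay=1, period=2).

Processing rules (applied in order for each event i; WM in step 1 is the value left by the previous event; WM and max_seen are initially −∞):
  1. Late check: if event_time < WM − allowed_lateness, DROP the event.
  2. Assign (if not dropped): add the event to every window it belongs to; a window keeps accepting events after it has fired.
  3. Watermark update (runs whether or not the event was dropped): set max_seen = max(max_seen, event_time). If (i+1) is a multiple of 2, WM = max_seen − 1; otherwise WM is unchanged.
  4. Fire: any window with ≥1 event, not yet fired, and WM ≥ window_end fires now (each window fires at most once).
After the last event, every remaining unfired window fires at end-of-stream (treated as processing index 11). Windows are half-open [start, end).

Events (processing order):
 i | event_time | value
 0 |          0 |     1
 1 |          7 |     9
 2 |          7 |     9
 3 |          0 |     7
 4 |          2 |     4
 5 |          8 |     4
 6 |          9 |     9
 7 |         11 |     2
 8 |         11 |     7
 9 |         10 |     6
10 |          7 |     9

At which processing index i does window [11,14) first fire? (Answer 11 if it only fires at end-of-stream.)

i=0 t=0 v=1: → [0,3); WM=−∞
i=1 t=7 v=9: → [7,10),[6,9),[5,8); WM=6; [0,3) fires=1
i=2 t=7 v=9: → [7,10),[6,9),[5,8); WM=6
i=3 t=0 v=7: DROP (t<6-1); WM=6
i=4 t=2 v=4: DROP (t<6-1); WM=6
i=5 t=8 v=4: → [8,11),[7,10),[6,9); WM=7
i=6 t=9 v=9: → [9,12),[8,11),[7,10); WM=7
i=7 t=11 v=2: → [11,14),[10,13),[9,12); WM=10; [5,8) fires=18 [6,9) fires=22 [7,10) fires=31
i=8 t=11 v=7: → [11,14),[10,13),[9,12); WM=10
i=9 t=10 v=6: → [10,13),[9,12),[8,11); WM=10
i=10 t=7 v=9: DROP (t<10-1); WM=10

11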